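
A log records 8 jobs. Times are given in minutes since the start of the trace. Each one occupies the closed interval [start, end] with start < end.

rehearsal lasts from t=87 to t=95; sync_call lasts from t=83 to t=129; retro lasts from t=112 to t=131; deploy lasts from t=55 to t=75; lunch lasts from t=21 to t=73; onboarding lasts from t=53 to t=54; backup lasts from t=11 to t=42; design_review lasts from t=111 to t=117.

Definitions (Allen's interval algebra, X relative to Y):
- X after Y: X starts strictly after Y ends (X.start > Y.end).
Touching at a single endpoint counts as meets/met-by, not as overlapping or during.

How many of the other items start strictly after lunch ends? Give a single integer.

Target lunch = [t=21, t=73].
backup [t=11, t=42] → overlaps → no.
deploy [t=55, t=75] → overlapped-by → no.
design_review [t=111, t=117] → after → counts.
onboarding [t=53, t=54] → during → no.
rehearsal [t=87, t=95] → after → counts.
retro [t=112, t=131] → after → counts.
sync_call [t=83, t=129] → after → counts.
Total: 4.

4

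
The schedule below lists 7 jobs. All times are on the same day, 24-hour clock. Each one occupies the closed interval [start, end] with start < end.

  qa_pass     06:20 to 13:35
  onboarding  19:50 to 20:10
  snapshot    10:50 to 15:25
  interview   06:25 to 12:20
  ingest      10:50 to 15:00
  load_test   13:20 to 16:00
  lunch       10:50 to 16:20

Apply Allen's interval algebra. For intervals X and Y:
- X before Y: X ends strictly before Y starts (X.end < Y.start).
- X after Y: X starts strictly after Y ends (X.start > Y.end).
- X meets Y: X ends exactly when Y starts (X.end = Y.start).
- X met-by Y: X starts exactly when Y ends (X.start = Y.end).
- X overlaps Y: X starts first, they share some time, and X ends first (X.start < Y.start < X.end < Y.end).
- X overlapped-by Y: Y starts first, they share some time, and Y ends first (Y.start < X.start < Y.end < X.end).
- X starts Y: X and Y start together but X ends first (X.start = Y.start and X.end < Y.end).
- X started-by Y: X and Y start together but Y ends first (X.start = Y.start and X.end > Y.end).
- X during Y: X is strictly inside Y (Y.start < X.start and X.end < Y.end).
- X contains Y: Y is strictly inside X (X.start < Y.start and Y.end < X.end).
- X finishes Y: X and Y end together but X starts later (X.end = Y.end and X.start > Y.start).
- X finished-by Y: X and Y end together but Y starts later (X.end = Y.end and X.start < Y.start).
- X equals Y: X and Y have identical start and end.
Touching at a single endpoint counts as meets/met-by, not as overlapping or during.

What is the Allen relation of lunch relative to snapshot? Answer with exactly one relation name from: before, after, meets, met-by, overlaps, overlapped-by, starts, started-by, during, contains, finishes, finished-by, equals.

started-by

lunch = [10:50, 16:20]; snapshot = [10:50, 15:25].
Compare endpoints: lunch.start = snapshot.start, lunch.start < snapshot.end, lunch.end > snapshot.start, lunch.end > snapshot.end.
That pattern is 'started-by'.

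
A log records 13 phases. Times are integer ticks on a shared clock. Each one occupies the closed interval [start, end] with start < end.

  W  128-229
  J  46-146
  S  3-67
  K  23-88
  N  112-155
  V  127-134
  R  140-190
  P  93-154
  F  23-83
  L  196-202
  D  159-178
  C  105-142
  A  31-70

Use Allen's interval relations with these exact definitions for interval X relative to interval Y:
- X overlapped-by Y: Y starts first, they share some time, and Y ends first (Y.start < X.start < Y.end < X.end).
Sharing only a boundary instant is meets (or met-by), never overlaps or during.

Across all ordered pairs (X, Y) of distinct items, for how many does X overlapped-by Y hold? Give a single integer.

20

Checking all 156 ordered pairs for relation 'overlapped-by'; matching pairs in alphabetical order:
(A, S): A overlapped-by S ✓
(F, S): F overlapped-by S ✓
(J, A): J overlapped-by A ✓
(J, F): J overlapped-by F ✓
(J, K): J overlapped-by K ✓
(J, S): J overlapped-by S ✓
(K, S): K overlapped-by S ✓
(N, C): N overlapped-by C ✓
(N, J): N overlapped-by J ✓
(N, P): N overlapped-by P ✓
(P, J): P overlapped-by J ✓
(R, C): R overlapped-by C ✓
(R, J): R overlapped-by J ✓
(R, N): R overlapped-by N ✓
(R, P): R overlapped-by P ✓
(W, C): W overlapped-by C ✓
(W, J): W overlapped-by J ✓
(W, N): W overlapped-by N ✓
(W, P): W overlapped-by P ✓
(W, V): W overlapped-by V ✓
Count: 20.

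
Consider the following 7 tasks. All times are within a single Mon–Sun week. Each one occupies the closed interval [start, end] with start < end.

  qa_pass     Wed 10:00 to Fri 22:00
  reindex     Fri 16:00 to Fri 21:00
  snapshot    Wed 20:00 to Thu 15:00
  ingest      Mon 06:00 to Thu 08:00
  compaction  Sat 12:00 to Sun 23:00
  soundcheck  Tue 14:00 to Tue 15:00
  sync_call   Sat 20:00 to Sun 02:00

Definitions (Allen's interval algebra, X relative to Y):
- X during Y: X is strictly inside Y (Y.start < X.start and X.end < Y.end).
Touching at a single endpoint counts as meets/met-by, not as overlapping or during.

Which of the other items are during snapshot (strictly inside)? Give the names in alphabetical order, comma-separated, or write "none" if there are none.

Target snapshot = [Wed 20:00, Thu 15:00].
compaction [Sat 12:00, Sun 23:00] → after → no.
ingest [Mon 06:00, Thu 08:00] → overlaps → no.
qa_pass [Wed 10:00, Fri 22:00] → contains → no.
reindex [Fri 16:00, Fri 21:00] → after → no.
soundcheck [Tue 14:00, Tue 15:00] → before → no.
sync_call [Sat 20:00, Sun 02:00] → after → no.
Result: none.

none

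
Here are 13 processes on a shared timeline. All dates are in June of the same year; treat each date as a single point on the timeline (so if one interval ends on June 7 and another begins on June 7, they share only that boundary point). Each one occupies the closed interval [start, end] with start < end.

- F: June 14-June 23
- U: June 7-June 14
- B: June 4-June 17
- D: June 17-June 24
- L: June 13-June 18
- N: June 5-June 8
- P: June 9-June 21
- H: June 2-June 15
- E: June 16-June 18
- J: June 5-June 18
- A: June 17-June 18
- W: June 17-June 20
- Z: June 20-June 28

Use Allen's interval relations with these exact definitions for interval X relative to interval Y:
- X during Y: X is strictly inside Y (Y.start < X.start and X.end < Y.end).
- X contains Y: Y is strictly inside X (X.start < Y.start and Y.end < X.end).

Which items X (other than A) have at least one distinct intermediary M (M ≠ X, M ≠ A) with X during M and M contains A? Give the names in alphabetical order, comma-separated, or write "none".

E, L, W

Target A = [June 17, June 18].
Intermediaries M with M contains A: F, P.
Via F — items with X during F: E, W.
Via P — items with X during P: E, L, W.
Union: E, L, W.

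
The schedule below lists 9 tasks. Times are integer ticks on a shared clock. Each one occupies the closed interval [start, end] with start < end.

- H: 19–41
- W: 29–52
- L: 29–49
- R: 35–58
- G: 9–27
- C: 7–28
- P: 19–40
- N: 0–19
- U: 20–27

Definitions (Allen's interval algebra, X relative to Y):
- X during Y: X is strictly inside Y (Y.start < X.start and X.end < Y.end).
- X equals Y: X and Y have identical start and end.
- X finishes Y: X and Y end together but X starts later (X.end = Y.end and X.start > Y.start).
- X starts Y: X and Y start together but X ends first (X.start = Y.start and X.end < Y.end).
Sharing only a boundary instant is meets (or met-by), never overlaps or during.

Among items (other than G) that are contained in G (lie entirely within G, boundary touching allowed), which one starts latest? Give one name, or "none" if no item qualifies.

U

Target G = [9, 27].
C [7, 28] → contains → excluded.
H [19, 41] → overlapped-by → excluded.
L [29, 49] → after → excluded.
N [0, 19] → overlaps → excluded.
P [19, 40] → overlapped-by → excluded.
R [35, 58] → after → excluded.
U [20, 27] → finishes → candidate.
W [29, 52] → after → excluded.
Among candidates, latest start is 20 → U.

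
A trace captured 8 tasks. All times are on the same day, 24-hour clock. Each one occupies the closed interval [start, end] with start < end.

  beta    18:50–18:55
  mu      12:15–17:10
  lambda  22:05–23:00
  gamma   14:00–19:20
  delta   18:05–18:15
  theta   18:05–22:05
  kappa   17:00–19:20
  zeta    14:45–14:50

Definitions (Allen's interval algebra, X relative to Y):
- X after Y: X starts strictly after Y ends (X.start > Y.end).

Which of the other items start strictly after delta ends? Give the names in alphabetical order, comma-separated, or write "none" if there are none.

Target delta = [18:05, 18:15].
beta [18:50, 18:55] → after → yes.
gamma [14:00, 19:20] → contains → no.
kappa [17:00, 19:20] → contains → no.
lambda [22:05, 23:00] → after → yes.
mu [12:15, 17:10] → before → no.
theta [18:05, 22:05] → started-by → no.
zeta [14:45, 14:50] → before → no.
Result: beta, lambda.

beta, lambda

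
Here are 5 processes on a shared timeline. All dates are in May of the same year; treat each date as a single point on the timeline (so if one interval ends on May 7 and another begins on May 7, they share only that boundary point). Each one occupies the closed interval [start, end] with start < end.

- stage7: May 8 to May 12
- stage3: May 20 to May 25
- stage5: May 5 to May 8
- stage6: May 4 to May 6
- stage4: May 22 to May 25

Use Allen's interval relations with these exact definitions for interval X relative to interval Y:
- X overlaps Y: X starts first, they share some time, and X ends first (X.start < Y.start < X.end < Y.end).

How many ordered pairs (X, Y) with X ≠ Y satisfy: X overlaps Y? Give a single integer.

1

Checking all 20 ordered pairs for relation 'overlaps'; matching pairs in alphabetical order:
(stage6, stage5): stage6 overlaps stage5 ✓
Count: 1.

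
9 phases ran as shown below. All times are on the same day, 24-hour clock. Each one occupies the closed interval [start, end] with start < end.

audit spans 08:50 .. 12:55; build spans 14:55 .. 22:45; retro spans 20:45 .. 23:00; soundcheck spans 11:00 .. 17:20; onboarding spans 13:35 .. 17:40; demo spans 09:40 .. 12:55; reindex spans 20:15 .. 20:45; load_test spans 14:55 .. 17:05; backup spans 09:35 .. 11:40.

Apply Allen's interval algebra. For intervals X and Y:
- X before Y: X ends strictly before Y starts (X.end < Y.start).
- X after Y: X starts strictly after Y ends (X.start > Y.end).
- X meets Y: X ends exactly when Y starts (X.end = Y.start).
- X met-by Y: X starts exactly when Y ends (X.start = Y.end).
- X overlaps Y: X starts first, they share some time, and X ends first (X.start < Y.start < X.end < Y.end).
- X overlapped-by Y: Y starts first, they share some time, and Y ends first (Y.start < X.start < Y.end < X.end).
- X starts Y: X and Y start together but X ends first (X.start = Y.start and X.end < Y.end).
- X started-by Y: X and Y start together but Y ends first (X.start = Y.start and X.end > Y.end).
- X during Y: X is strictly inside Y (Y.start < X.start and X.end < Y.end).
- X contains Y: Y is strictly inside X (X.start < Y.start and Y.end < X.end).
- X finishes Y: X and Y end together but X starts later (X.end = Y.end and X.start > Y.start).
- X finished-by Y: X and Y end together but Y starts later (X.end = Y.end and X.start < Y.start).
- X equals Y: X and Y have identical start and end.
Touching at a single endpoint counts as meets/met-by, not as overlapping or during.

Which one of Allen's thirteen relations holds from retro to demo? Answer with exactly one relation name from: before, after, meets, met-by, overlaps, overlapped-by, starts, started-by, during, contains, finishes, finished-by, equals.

after

retro = [20:45, 23:00]; demo = [09:40, 12:55].
Compare endpoints: retro.start > demo.start, retro.start > demo.end, retro.end > demo.start, retro.end > demo.end.
That pattern is 'after'.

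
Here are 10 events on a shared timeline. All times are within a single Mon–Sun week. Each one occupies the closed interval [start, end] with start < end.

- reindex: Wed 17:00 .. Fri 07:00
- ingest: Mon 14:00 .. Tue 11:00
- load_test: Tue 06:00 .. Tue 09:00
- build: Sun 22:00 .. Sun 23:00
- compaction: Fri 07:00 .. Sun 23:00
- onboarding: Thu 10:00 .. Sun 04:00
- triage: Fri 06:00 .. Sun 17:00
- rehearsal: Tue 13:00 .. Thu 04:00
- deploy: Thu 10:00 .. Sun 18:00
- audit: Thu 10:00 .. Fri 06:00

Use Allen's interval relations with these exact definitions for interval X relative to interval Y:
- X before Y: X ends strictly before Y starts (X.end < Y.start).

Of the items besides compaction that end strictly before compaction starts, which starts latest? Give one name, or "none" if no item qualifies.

audit

Target compaction = [Fri 07:00, Sun 23:00].
audit [Thu 10:00, Fri 06:00] → before → candidate.
build [Sun 22:00, Sun 23:00] → finishes → excluded.
deploy [Thu 10:00, Sun 18:00] → overlaps → excluded.
ingest [Mon 14:00, Tue 11:00] → before → candidate.
load_test [Tue 06:00, Tue 09:00] → before → candidate.
onboarding [Thu 10:00, Sun 04:00] → overlaps → excluded.
rehearsal [Tue 13:00, Thu 04:00] → before → candidate.
reindex [Wed 17:00, Fri 07:00] → meets → excluded.
triage [Fri 06:00, Sun 17:00] → overlaps → excluded.
Among candidates, latest start is Thu 10:00 → audit.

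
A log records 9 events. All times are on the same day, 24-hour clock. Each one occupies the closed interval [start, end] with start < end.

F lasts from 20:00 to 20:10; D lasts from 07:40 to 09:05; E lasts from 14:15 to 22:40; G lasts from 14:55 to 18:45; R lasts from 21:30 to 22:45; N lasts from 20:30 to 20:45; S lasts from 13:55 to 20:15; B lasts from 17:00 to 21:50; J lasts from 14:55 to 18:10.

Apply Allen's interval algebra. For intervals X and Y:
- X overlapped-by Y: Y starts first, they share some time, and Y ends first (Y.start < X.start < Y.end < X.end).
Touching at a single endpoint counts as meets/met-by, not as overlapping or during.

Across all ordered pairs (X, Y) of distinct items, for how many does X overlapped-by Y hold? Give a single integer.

Checking all 72 ordered pairs for relation 'overlapped-by'; matching pairs in alphabetical order:
(B, G): B overlapped-by G ✓
(B, J): B overlapped-by J ✓
(B, S): B overlapped-by S ✓
(E, S): E overlapped-by S ✓
(R, B): R overlapped-by B ✓
(R, E): R overlapped-by E ✓
Count: 6.

6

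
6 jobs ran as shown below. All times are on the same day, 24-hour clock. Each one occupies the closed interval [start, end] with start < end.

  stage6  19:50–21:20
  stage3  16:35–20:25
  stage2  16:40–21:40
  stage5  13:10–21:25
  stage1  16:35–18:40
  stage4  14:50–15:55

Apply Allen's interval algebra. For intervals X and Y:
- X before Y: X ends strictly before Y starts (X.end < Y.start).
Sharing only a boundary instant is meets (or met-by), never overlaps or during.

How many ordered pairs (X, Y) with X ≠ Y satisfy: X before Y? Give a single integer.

Checking all 30 ordered pairs for relation 'before'; matching pairs in alphabetical order:
(stage1, stage6): stage1 before stage6 ✓
(stage4, stage1): stage4 before stage1 ✓
(stage4, stage2): stage4 before stage2 ✓
(stage4, stage3): stage4 before stage3 ✓
(stage4, stage6): stage4 before stage6 ✓
Count: 5.

5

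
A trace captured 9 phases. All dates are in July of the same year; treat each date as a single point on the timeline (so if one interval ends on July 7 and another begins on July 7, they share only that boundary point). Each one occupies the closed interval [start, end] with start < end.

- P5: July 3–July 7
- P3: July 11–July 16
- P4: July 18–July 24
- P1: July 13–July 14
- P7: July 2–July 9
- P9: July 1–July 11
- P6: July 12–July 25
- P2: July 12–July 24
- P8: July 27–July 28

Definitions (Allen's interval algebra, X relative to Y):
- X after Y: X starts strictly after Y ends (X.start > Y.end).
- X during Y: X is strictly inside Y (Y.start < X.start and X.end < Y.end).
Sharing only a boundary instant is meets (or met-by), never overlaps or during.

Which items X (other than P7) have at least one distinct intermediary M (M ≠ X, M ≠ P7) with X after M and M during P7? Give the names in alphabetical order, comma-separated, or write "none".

P1, P2, P3, P4, P6, P8

Target P7 = [July 2, July 9].
Intermediaries M with M during P7: P5.
Via P5 — items with X after P5: P1, P2, P3, P4, P6, P8.
Union: P1, P2, P3, P4, P6, P8.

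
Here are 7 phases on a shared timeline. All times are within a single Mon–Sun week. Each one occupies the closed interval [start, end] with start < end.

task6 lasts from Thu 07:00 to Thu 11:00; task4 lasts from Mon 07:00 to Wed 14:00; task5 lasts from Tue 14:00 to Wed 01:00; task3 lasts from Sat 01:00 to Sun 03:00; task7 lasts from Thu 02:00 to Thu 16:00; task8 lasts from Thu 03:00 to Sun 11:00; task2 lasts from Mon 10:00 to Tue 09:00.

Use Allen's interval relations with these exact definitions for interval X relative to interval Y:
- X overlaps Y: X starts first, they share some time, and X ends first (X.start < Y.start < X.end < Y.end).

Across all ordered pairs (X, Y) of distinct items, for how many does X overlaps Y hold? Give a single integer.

1

Checking all 42 ordered pairs for relation 'overlaps'; matching pairs in alphabetical order:
(task7, task8): task7 overlaps task8 ✓
Count: 1.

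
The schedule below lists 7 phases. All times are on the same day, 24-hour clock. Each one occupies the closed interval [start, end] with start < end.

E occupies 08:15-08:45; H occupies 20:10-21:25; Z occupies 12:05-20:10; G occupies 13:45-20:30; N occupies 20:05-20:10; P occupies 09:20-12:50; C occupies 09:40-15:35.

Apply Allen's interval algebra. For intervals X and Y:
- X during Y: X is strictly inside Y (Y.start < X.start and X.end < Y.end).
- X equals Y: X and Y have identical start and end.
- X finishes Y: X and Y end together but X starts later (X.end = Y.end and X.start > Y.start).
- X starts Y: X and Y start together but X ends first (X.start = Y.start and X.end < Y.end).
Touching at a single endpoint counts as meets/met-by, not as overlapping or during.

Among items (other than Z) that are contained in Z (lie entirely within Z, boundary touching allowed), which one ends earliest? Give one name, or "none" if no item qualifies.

N

Target Z = [12:05, 20:10].
C [09:40, 15:35] → overlaps → excluded.
E [08:15, 08:45] → before → excluded.
G [13:45, 20:30] → overlapped-by → excluded.
H [20:10, 21:25] → met-by → excluded.
N [20:05, 20:10] → finishes → candidate.
P [09:20, 12:50] → overlaps → excluded.
Among candidates, earliest end is 20:10 → N.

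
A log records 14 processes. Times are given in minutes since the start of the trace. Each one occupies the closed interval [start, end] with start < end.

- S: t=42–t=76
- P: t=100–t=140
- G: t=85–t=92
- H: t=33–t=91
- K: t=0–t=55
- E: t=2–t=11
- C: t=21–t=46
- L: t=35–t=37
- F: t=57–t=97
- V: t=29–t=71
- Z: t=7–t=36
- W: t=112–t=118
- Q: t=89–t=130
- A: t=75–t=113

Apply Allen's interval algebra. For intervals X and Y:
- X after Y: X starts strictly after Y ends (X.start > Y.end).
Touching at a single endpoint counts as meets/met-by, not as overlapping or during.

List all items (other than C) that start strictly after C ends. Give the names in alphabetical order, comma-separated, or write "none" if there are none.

Target C = [t=21, t=46].
A [t=75, t=113] → after → yes.
E [t=2, t=11] → before → no.
F [t=57, t=97] → after → yes.
G [t=85, t=92] → after → yes.
H [t=33, t=91] → overlapped-by → no.
K [t=0, t=55] → contains → no.
L [t=35, t=37] → during → no.
P [t=100, t=140] → after → yes.
Q [t=89, t=130] → after → yes.
S [t=42, t=76] → overlapped-by → no.
V [t=29, t=71] → overlapped-by → no.
W [t=112, t=118] → after → yes.
Z [t=7, t=36] → overlaps → no.
Result: A, F, G, P, Q, W.

A, F, G, P, Q, W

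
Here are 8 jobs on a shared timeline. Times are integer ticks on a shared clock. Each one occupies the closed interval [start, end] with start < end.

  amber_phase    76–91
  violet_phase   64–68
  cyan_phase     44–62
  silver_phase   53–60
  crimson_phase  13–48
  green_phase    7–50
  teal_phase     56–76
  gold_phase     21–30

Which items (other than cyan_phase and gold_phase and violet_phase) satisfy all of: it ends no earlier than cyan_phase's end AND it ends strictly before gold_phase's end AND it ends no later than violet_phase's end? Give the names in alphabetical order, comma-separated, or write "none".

none

Conditions: its end is no earlier than cyan_phase's end (X.end >= 62) AND its end is strictly before gold_phase's end (X.end < 30) AND its end is no later than violet_phase's end (X.end <= 68).
amber_phase: end 91 >= 62? ✓; end 91 < 30? ✗; end 91 <= 68? ✗ → no.
crimson_phase: end 48 >= 62? ✗; end 48 < 30? ✗; end 48 <= 68? ✓ → no.
green_phase: end 50 >= 62? ✗; end 50 < 30? ✗; end 50 <= 68? ✓ → no.
silver_phase: end 60 >= 62? ✗; end 60 < 30? ✗; end 60 <= 68? ✓ → no.
teal_phase: end 76 >= 62? ✓; end 76 < 30? ✗; end 76 <= 68? ✗ → no.
Result: none.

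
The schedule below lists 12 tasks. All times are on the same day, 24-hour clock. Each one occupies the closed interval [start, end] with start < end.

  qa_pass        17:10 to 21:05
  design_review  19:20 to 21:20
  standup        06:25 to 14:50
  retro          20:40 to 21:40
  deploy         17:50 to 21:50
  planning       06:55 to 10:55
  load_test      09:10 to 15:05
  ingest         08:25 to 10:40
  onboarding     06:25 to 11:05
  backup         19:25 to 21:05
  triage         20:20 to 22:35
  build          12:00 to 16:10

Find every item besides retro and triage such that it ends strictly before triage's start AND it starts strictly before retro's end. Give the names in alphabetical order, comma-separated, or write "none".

Conditions: its end is strictly before triage's start (X.end < 20:20) AND its start is strictly before retro's end (X.start < 21:40).
backup: end 21:05 < 20:20? ✗; start 19:25 < 21:40? ✓ → no.
build: end 16:10 < 20:20? ✓; start 12:00 < 21:40? ✓ → yes.
deploy: end 21:50 < 20:20? ✗; start 17:50 < 21:40? ✓ → no.
design_review: end 21:20 < 20:20? ✗; start 19:20 < 21:40? ✓ → no.
ingest: end 10:40 < 20:20? ✓; start 08:25 < 21:40? ✓ → yes.
load_test: end 15:05 < 20:20? ✓; start 09:10 < 21:40? ✓ → yes.
onboarding: end 11:05 < 20:20? ✓; start 06:25 < 21:40? ✓ → yes.
planning: end 10:55 < 20:20? ✓; start 06:55 < 21:40? ✓ → yes.
qa_pass: end 21:05 < 20:20? ✗; start 17:10 < 21:40? ✓ → no.
standup: end 14:50 < 20:20? ✓; start 06:25 < 21:40? ✓ → yes.
Result: build, ingest, load_test, onboarding, planning, standup.

build, ingest, load_test, onboarding, planning, standup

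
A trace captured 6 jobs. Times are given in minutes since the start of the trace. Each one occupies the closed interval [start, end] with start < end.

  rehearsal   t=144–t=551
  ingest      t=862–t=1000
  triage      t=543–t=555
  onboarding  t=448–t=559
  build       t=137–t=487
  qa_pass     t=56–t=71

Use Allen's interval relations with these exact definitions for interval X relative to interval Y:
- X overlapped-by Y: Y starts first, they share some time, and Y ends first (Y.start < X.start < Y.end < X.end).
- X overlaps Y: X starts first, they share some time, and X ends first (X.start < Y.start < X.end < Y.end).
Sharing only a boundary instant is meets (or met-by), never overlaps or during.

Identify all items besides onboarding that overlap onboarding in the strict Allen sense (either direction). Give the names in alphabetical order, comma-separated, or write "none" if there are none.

build, rehearsal

Target onboarding = [t=448, t=559].
build [t=137, t=487] → overlaps → yes.
ingest [t=862, t=1000] → after → no.
qa_pass [t=56, t=71] → before → no.
rehearsal [t=144, t=551] → overlaps → yes.
triage [t=543, t=555] → during → no.
Result: build, rehearsal.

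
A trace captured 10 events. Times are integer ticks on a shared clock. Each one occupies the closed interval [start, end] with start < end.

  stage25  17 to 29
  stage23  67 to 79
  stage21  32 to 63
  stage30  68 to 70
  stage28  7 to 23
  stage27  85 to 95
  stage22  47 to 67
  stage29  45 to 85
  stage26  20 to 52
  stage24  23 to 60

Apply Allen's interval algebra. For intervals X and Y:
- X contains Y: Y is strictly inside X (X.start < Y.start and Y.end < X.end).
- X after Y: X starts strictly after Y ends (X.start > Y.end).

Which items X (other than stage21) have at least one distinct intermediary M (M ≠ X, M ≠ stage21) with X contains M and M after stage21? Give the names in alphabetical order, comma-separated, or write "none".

stage23, stage29

Target stage21 = [32, 63].
Intermediaries M with M after stage21: stage23, stage27, stage30.
Via stage23 — items with X contains stage23: stage29.
Via stage27 — items with X contains stage27: none.
Via stage30 — items with X contains stage30: stage23, stage29.
Union: stage23, stage29.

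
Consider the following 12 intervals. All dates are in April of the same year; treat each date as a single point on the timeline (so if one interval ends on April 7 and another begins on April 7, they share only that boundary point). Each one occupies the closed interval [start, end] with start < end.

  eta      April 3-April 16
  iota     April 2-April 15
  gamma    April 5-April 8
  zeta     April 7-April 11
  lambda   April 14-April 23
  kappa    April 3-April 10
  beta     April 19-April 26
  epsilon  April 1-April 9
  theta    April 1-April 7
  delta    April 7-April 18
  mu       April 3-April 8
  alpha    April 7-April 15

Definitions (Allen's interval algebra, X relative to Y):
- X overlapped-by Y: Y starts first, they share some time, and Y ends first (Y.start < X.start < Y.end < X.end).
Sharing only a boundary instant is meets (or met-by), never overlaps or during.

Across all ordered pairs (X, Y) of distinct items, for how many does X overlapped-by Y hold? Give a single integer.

Checking all 132 ordered pairs for relation 'overlapped-by'; matching pairs in alphabetical order:
(alpha, epsilon): alpha overlapped-by epsilon ✓
(alpha, gamma): alpha overlapped-by gamma ✓
(alpha, kappa): alpha overlapped-by kappa ✓
(alpha, mu): alpha overlapped-by mu ✓
(beta, lambda): beta overlapped-by lambda ✓
(delta, epsilon): delta overlapped-by epsilon ✓
(delta, eta): delta overlapped-by eta ✓
(delta, gamma): delta overlapped-by gamma ✓
(delta, iota): delta overlapped-by iota ✓
(delta, kappa): delta overlapped-by kappa ✓
(delta, mu): delta overlapped-by mu ✓
(eta, epsilon): eta overlapped-by epsilon ✓
(eta, iota): eta overlapped-by iota ✓
(eta, theta): eta overlapped-by theta ✓
(gamma, theta): gamma overlapped-by theta ✓
(iota, epsilon): iota overlapped-by epsilon ✓
(iota, theta): iota overlapped-by theta ✓
(kappa, epsilon): kappa overlapped-by epsilon ✓
(kappa, theta): kappa overlapped-by theta ✓
(lambda, alpha): lambda overlapped-by alpha ✓
(lambda, delta): lambda overlapped-by delta ✓
(lambda, eta): lambda overlapped-by eta ✓
(lambda, iota): lambda overlapped-by iota ✓
(mu, theta): mu overlapped-by theta ✓
... plus 4 further pairs not listed.
Count: 28.

28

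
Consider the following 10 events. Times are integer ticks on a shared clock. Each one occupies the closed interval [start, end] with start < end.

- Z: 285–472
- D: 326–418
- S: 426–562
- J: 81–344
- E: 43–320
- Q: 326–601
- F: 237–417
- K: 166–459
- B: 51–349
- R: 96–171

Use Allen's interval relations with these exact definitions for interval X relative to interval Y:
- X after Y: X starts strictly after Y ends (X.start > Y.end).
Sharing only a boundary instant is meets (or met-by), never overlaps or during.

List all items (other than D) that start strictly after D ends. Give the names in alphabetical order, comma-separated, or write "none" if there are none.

S

Target D = [326, 418].
B [51, 349] → overlaps → no.
E [43, 320] → before → no.
F [237, 417] → overlaps → no.
J [81, 344] → overlaps → no.
K [166, 459] → contains → no.
Q [326, 601] → started-by → no.
R [96, 171] → before → no.
S [426, 562] → after → yes.
Z [285, 472] → contains → no.
Result: S.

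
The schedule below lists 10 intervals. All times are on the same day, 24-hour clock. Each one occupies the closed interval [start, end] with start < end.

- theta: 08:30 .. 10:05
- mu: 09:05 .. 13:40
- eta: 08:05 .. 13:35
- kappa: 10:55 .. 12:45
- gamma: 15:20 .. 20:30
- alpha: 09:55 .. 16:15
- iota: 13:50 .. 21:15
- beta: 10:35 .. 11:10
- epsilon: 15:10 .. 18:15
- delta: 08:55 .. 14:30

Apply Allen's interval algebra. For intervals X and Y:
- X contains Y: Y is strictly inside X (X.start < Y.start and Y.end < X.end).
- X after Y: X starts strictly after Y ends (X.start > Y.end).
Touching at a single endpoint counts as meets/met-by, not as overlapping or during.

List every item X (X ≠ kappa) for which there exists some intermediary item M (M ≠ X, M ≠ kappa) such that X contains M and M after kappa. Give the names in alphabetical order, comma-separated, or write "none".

iota

Target kappa = [10:55, 12:45].
Intermediaries M with M after kappa: epsilon, gamma, iota.
Via epsilon — items with X contains epsilon: iota.
Via gamma — items with X contains gamma: iota.
Via iota — items with X contains iota: none.
Union: iota.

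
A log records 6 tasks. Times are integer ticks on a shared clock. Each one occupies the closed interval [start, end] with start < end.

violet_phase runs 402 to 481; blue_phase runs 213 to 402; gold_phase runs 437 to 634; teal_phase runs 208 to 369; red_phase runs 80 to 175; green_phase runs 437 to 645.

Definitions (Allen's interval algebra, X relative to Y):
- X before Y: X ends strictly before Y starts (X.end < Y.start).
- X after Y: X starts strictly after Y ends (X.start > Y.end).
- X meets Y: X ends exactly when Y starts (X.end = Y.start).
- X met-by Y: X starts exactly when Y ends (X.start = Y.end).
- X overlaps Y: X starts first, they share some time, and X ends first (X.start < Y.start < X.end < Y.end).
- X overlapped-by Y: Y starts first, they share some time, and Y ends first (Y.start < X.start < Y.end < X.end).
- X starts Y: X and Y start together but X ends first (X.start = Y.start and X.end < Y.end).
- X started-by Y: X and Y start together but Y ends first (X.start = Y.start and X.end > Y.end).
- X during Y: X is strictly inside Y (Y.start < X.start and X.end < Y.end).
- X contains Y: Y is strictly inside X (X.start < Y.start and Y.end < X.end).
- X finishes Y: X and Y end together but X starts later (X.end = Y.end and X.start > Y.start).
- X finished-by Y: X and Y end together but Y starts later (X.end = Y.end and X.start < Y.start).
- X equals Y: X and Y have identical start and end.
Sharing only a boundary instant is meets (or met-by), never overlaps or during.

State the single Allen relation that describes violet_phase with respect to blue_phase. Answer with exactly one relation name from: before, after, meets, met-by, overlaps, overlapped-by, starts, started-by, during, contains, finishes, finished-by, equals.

met-by

violet_phase = [402, 481]; blue_phase = [213, 402].
Compare endpoints: violet_phase.start > blue_phase.start, violet_phase.start = blue_phase.end, violet_phase.end > blue_phase.start, violet_phase.end > blue_phase.end.
That pattern is 'met-by'.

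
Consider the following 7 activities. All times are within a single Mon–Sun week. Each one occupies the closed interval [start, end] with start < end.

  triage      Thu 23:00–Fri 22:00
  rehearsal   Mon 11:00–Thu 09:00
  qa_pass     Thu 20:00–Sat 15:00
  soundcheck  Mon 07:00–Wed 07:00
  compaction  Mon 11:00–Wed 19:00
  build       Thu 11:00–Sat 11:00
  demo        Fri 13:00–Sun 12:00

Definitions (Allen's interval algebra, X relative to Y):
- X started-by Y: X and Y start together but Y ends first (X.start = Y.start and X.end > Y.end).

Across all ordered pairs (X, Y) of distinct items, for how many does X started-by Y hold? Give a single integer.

Checking all 42 ordered pairs for relation 'started-by'; matching pairs in alphabetical order:
(rehearsal, compaction): rehearsal started-by compaction ✓
Count: 1.

1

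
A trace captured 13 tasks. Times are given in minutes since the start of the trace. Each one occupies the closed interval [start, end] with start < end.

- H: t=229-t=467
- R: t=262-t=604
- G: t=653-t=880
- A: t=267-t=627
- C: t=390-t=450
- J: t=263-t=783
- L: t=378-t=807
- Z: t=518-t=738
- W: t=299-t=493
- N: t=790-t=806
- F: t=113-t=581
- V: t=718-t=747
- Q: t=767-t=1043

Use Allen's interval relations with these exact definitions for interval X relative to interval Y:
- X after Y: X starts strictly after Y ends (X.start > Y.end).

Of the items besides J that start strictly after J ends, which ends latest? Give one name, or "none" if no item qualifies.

Target J = [t=263, t=783].
A [t=267, t=627] → during → excluded.
C [t=390, t=450] → during → excluded.
F [t=113, t=581] → overlaps → excluded.
G [t=653, t=880] → overlapped-by → excluded.
H [t=229, t=467] → overlaps → excluded.
L [t=378, t=807] → overlapped-by → excluded.
N [t=790, t=806] → after → candidate.
Q [t=767, t=1043] → overlapped-by → excluded.
R [t=262, t=604] → overlaps → excluded.
V [t=718, t=747] → during → excluded.
W [t=299, t=493] → during → excluded.
Z [t=518, t=738] → during → excluded.
Among candidates, latest end is t=806 → N.

N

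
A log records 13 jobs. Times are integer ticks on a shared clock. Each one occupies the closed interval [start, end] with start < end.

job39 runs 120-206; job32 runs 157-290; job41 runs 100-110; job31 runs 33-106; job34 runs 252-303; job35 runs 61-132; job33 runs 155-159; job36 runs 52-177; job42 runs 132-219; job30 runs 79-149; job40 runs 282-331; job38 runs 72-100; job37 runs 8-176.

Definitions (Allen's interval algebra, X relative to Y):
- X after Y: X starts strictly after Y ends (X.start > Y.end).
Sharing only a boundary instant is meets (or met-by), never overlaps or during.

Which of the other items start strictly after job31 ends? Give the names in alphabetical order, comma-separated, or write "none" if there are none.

job32, job33, job34, job39, job40, job42

Target job31 = [33, 106].
job30 [79, 149] → overlapped-by → no.
job32 [157, 290] → after → yes.
job33 [155, 159] → after → yes.
job34 [252, 303] → after → yes.
job35 [61, 132] → overlapped-by → no.
job36 [52, 177] → overlapped-by → no.
job37 [8, 176] → contains → no.
job38 [72, 100] → during → no.
job39 [120, 206] → after → yes.
job40 [282, 331] → after → yes.
job41 [100, 110] → overlapped-by → no.
job42 [132, 219] → after → yes.
Result: job32, job33, job34, job39, job40, job42.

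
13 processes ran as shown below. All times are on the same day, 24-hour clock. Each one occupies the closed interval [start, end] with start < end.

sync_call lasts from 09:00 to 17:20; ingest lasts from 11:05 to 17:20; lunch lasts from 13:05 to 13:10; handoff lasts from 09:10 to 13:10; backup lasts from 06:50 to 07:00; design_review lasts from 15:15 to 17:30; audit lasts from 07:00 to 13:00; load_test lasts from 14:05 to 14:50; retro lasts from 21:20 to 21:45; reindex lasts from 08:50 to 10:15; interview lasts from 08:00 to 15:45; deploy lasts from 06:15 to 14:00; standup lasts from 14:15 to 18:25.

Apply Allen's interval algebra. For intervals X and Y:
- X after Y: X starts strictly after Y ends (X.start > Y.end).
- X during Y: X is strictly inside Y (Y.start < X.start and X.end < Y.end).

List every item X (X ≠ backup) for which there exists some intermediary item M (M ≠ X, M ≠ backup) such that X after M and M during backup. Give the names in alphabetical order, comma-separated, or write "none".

Target backup = [06:50, 07:00].
Intermediaries M with M during backup: none.
Union: none.

none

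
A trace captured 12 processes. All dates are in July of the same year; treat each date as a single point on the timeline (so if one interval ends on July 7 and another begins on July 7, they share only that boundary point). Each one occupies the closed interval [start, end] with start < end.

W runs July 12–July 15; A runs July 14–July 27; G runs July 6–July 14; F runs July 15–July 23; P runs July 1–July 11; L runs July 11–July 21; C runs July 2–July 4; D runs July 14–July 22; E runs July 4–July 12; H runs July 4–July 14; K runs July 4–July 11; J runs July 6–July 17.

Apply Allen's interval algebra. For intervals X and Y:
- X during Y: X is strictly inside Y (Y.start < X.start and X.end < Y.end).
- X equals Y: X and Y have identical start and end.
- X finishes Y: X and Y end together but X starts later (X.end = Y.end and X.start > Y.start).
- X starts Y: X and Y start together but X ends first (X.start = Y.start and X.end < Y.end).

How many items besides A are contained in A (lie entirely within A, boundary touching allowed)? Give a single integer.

Target A = [July 14, July 27].
C [July 2, July 4] → before → no.
D [July 14, July 22] → starts → counts.
E [July 4, July 12] → before → no.
F [July 15, July 23] → during → counts.
G [July 6, July 14] → meets → no.
H [July 4, July 14] → meets → no.
J [July 6, July 17] → overlaps → no.
K [July 4, July 11] → before → no.
L [July 11, July 21] → overlaps → no.
P [July 1, July 11] → before → no.
W [July 12, July 15] → overlaps → no.
Total: 2.

2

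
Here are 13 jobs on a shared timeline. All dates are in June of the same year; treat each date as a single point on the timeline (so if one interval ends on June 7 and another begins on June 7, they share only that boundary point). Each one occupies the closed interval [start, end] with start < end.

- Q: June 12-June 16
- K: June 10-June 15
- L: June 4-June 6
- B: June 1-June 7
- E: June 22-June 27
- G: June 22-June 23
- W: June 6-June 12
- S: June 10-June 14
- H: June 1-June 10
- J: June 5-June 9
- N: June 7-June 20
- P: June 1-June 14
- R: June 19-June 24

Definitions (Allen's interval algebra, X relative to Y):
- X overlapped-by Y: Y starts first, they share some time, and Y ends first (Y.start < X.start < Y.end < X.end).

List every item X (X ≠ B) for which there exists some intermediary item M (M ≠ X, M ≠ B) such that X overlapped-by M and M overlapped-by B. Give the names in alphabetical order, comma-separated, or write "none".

K, N, S, W

Target B = [June 1, June 7].
Intermediaries M with M overlapped-by B: J, W.
Via J — items with X overlapped-by J: N, W.
Via W — items with X overlapped-by W: K, N, S.
Union: K, N, S, W.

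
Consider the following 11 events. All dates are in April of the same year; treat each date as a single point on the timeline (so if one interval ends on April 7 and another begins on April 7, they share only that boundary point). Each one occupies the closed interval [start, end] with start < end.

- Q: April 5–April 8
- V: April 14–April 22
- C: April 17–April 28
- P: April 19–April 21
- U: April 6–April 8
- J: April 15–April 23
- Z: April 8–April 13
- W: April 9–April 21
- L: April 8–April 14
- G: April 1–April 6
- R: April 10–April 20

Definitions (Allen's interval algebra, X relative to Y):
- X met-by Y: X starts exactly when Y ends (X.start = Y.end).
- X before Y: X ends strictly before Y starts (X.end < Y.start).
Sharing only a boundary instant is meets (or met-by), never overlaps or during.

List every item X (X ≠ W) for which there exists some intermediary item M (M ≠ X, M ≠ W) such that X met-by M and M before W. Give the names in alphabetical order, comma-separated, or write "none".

Target W = [April 9, April 21].
Intermediaries M with M before W: G, Q, U.
Via G — items with X met-by G: U.
Via Q — items with X met-by Q: L, Z.
Via U — items with X met-by U: L, Z.
Union: L, U, Z.

L, U, Z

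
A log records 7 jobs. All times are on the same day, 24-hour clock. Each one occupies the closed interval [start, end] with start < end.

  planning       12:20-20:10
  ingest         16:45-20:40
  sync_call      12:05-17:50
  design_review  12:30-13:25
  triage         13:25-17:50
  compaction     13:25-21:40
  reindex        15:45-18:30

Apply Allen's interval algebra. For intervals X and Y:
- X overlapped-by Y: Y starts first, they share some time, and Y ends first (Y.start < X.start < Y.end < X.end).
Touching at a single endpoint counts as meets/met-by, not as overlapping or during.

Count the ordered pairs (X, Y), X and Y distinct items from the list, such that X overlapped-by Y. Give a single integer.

Checking all 42 ordered pairs for relation 'overlapped-by'; matching pairs in alphabetical order:
(compaction, planning): compaction overlapped-by planning ✓
(compaction, sync_call): compaction overlapped-by sync_call ✓
(ingest, planning): ingest overlapped-by planning ✓
(ingest, reindex): ingest overlapped-by reindex ✓
(ingest, sync_call): ingest overlapped-by sync_call ✓
(ingest, triage): ingest overlapped-by triage ✓
(planning, sync_call): planning overlapped-by sync_call ✓
(reindex, sync_call): reindex overlapped-by sync_call ✓
(reindex, triage): reindex overlapped-by triage ✓
Count: 9.

9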